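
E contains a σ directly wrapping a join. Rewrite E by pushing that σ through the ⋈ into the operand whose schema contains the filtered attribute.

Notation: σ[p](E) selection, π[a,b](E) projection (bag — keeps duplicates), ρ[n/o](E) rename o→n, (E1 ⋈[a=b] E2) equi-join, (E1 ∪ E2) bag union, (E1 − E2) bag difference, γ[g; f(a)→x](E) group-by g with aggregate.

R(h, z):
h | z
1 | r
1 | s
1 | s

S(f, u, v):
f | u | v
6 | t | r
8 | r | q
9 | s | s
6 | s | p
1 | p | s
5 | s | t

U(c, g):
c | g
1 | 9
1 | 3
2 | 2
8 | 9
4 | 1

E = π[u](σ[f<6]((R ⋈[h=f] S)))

σ filters on f, owned by the right side.
E' = π[u]((R ⋈[h=f] σ[f<6](S)))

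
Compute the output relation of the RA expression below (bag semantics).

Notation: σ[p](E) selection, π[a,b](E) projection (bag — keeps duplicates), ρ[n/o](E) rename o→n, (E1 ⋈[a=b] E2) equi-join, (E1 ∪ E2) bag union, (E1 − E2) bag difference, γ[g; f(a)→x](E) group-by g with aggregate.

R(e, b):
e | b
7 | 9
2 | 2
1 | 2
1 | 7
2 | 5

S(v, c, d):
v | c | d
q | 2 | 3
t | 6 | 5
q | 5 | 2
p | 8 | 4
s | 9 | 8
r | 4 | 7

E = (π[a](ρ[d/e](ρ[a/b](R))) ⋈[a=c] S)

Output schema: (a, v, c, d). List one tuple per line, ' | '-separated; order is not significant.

Stepwise |·|:
  R → 5
  ρ[a/b](R) → 5
  ρ[d/e](ρ[a/b](R)) → 5
  π[a](ρ[d/e](ρ[a/b](R))) → 5
  S → 6
  (π[a](ρ[d/e](ρ[a/b](R))) ⋈[a=c] S) → 4

== RESULT ==
a | v | c | d
2 | q | 2 | 3
2 | q | 2 | 3
5 | q | 5 | 2
9 | s | 9 | 8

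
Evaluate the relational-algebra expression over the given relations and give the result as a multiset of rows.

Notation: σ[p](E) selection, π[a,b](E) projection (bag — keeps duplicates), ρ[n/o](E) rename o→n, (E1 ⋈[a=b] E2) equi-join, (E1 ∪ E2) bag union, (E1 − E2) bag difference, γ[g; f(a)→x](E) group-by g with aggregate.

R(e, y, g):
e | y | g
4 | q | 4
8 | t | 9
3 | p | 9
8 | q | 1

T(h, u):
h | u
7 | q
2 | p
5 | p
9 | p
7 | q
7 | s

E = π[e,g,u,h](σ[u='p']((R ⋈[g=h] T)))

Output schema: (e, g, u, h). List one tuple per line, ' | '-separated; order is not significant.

Row counts bottom-up:
  R → 4
  T → 6
  (R ⋈[g=h] T) → 2
  σ[u='p']((R ⋈[g=h] T)) → 2
  π[e,g,u,h](σ[u='p']((R ⋈[g=h] T))) → 2

== RESULT ==
e | g | u | h
3 | 9 | p | 9
8 | 9 | p | 9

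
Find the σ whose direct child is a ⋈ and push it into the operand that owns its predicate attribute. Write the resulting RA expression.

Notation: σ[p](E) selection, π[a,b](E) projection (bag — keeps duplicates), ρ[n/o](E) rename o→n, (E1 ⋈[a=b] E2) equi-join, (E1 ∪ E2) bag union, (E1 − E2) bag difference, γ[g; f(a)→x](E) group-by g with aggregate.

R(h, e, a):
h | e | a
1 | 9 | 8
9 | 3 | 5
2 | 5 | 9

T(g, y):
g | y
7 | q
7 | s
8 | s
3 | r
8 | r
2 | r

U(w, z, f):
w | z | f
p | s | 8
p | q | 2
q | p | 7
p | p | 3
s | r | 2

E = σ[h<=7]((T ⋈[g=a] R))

σ filters on h, owned by the right side.
E' = (T ⋈[g=a] σ[h<=7](R))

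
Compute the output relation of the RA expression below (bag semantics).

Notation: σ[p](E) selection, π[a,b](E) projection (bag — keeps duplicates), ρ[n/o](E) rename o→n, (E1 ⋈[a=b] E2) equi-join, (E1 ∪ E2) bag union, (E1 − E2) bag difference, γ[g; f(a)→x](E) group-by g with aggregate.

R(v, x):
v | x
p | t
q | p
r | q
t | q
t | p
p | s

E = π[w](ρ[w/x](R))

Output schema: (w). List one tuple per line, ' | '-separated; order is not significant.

Per-node cardinality:
  R → 6
  ρ[w/x](R) → 6
  π[w](ρ[w/x](R)) → 6

== RESULT ==
w
p
p
q
q
s
t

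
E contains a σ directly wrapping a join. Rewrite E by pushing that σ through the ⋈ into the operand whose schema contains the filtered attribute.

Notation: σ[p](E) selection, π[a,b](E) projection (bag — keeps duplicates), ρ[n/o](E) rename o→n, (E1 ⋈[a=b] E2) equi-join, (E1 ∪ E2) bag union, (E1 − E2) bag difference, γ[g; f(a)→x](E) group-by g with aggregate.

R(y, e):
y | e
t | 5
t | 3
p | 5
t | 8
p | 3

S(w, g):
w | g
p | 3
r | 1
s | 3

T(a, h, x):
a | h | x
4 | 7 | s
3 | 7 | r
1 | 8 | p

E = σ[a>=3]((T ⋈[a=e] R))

σ filters on a, owned by the left side.
E' = (σ[a>=3](T) ⋈[a=e] R)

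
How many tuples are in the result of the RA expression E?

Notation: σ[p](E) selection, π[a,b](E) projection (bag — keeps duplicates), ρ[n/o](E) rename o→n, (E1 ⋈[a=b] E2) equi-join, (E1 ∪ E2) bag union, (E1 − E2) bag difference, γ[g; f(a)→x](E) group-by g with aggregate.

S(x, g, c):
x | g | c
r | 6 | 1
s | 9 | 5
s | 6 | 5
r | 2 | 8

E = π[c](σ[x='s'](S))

Per-node cardinality:
  S → 4
  σ[x='s'](S) → 2
  π[c](σ[x='s'](S)) → 2

|E| = 2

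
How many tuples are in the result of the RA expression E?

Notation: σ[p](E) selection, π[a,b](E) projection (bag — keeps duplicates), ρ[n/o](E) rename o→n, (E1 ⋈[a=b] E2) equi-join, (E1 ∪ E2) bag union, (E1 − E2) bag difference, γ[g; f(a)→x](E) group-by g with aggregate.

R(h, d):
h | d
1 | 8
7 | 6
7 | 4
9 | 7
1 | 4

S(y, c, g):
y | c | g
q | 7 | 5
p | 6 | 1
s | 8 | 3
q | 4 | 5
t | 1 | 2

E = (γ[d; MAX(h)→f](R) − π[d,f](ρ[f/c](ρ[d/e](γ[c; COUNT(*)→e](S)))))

Per-node cardinality:
  R → 5
  γ[d; MAX(h)→f](R) → 4
  S → 5
  γ[c; COUNT(*)→e](S) → 5
  ρ[d/e](γ[c; COUNT(*)→e](S)) → 5
  ρ[f/c](ρ[d/e](γ[c; COUNT(*)→e](S))) → 5
  π[d,f](ρ[f/c](ρ[d/e](γ[c; COUNT(*)→e](S)))) → 5
  (γ[d; MAX(h)→f](R) − π[d,f](ρ[f/c](ρ[d/e](γ[c; COUNT(*)→e](S))))) → 4

|E| = 4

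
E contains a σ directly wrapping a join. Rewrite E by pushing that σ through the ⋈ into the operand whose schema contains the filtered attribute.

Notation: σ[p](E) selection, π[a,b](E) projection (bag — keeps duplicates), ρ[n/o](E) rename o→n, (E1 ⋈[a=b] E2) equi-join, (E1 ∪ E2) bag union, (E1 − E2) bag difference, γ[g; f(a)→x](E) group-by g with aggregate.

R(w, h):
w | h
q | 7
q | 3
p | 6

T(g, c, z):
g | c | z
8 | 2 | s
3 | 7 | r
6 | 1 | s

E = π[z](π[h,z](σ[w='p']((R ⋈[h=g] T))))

σ filters on w, owned by the left side.
E' = π[z](π[h,z]((σ[w='p'](R) ⋈[h=g] T)))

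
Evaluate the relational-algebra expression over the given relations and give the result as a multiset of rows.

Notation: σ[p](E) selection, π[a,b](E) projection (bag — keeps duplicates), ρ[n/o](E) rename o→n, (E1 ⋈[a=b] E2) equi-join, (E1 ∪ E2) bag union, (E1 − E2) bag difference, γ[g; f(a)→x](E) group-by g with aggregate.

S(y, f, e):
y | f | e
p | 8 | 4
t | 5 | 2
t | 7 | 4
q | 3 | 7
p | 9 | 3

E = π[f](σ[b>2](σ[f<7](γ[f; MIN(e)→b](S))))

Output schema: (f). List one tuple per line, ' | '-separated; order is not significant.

Row counts bottom-up:
  S → 5
  γ[f; MIN(e)→b](S) → 5
  σ[f<7](γ[f; MIN(e)→b](S)) → 2
  σ[b>2](σ[f<7](γ[f; MIN(e)→b](S))) → 1
  π[f](σ[b>2](σ[f<7](γ[f; MIN(e)→b](S)))) → 1

== RESULT ==
f
3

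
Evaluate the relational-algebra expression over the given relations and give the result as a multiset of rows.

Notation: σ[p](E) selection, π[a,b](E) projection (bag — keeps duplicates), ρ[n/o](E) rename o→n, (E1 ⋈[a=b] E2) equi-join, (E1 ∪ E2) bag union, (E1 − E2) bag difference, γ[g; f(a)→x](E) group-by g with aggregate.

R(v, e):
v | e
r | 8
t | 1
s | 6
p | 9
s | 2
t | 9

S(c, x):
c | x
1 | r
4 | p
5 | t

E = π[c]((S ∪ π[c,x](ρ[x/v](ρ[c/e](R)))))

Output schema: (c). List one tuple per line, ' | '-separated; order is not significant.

Stepwise |·|:
  S → 3
  R → 6
  ρ[c/e](R) → 6
  ρ[x/v](ρ[c/e](R)) → 6
  π[c,x](ρ[x/v](ρ[c/e](R))) → 6
  (S ∪ π[c,x](ρ[x/v](ρ[c/e](R)))) → 9
  π[c]((S ∪ π[c,x](ρ[x/v](ρ[c/e](R))))) → 9

== RESULT ==
c
1
1
2
4
5
6
8
9
9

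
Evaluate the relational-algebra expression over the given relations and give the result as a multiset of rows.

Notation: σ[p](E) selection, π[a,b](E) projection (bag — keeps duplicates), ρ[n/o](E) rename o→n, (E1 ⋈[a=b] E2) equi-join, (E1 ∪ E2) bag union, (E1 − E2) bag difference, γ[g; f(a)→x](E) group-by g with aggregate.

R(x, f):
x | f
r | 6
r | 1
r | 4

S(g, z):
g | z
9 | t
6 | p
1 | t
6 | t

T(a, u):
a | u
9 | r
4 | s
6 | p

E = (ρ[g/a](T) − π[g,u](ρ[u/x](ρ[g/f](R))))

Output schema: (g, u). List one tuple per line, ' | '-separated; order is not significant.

Subexpression sizes:
  T → 3
  ρ[g/a](T) → 3
  R → 3
  ρ[g/f](R) → 3
  ρ[u/x](ρ[g/f](R)) → 3
  π[g,u](ρ[u/x](ρ[g/f](R))) → 3
  (ρ[g/a](T) − π[g,u](ρ[u/x](ρ[g/f](R)))) → 3

== RESULT ==
g | u
4 | s
6 | p
9 | r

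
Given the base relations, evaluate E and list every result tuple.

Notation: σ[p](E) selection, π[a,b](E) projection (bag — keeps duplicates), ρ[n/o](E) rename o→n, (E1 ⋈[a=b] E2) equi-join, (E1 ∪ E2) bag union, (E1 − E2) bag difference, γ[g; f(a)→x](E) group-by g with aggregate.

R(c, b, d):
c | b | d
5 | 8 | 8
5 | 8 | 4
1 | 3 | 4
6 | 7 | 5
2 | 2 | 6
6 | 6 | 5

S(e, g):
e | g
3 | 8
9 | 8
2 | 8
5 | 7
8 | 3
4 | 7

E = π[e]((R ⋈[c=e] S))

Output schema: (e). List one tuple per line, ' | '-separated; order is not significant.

Subexpression sizes:
  R → 6
  S → 6
  (R ⋈[c=e] S) → 3
  π[e]((R ⋈[c=e] S)) → 3

== RESULT ==
e
2
5
5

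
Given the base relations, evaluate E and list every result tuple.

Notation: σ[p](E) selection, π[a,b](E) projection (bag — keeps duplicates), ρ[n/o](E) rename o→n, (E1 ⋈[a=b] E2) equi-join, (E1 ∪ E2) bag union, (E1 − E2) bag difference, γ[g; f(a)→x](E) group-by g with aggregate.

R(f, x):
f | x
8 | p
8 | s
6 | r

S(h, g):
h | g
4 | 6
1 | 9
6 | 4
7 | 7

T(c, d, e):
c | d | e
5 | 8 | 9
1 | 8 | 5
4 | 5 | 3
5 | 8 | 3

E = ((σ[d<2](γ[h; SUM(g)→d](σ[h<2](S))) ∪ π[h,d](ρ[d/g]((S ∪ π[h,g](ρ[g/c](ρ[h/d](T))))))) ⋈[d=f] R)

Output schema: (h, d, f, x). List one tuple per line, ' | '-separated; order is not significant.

Subexpression sizes:
  S → 4
  σ[h<2](S) → 1
  γ[h; SUM(g)→d](σ[h<2](S)) → 1
  σ[d<2](γ[h; SUM(g)→d](σ[h<2](S))) → 0
  S → 4
  T → 4
  ρ[h/d](T) → 4
  ρ[g/c](ρ[h/d](T)) → 4
  π[h,g](ρ[g/c](ρ[h/d](T))) → 4
  (S ∪ π[h,g](ρ[g/c](ρ[h/d](T)))) → 8
  ρ[d/g]((S ∪ π[h,g](ρ[g/c](ρ[h/d](T))))) → 8
  π[h,d](ρ[d/g]((S ∪ π[h,g](ρ[g/c](ρ[h/d](T)))))) → 8
  (σ[d<2](γ[h; SUM(g)→d](σ[h<2](S))) ∪ π[h,d](ρ[d/g]((S ∪ π[h,g](ρ[g/c](ρ[h/d](T))))))) → 8
  R → 3
  ((σ[d<2](γ[h; SUM(g)→d](σ[h<2](S))) ∪ π[h,d](ρ[d/g]((S ∪ π[h,g](ρ[g/c](ρ[h/d](T))))))) ⋈[d=f] R) → 1

== RESULT ==
h | d | f | x
4 | 6 | 6 | r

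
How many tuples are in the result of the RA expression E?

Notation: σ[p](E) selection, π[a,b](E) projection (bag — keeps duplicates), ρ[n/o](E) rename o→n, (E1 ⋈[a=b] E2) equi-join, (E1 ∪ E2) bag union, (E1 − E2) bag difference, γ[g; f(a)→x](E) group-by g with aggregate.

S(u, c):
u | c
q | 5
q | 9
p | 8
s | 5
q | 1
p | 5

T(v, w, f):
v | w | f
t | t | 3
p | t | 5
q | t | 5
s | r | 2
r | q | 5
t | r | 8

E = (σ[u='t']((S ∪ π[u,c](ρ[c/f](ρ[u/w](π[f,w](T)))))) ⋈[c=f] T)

Subexpression sizes:
  S → 6
  T → 6
  π[f,w](T) → 6
  ρ[u/w](π[f,w](T)) → 6
  ρ[c/f](ρ[u/w](π[f,w](T))) → 6
  π[u,c](ρ[c/f](ρ[u/w](π[f,w](T)))) → 6
  (S ∪ π[u,c](ρ[c/f](ρ[u/w](π[f,w](T))))) → 12
  σ[u='t']((S ∪ π[u,c](ρ[c/f](ρ[u/w](π[f,w](T)))))) → 3
  T → 6
  (σ[u='t']((S ∪ π[u,c](ρ[c/f](ρ[u/w](π[f,w](T)))))) ⋈[c=f] T) → 7

|E| = 7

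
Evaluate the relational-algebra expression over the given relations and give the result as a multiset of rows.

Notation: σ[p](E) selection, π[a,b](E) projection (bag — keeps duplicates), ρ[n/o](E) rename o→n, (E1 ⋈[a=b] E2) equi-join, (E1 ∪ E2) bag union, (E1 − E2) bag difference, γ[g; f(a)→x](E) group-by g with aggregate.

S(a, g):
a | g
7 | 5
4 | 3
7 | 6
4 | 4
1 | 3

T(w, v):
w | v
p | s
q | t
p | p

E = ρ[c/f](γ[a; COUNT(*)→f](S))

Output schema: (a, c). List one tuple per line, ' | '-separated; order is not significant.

Per-node cardinality:
  S → 5
  γ[a; COUNT(*)→f](S) → 3
  ρ[c/f](γ[a; COUNT(*)→f](S)) → 3

== RESULT ==
a | c
1 | 1
4 | 2
7 | 2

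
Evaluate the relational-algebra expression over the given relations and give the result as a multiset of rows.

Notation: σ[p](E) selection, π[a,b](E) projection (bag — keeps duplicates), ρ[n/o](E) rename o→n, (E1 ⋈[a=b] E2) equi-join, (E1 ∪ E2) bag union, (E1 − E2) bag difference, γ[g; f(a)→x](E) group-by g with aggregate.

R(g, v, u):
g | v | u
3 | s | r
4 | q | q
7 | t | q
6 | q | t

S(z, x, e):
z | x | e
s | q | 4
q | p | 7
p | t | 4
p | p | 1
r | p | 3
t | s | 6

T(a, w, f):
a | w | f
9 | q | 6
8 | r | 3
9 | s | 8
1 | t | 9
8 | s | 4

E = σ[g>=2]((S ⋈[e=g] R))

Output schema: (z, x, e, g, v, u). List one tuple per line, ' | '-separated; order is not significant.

Subexpression sizes:
  S → 6
  R → 4
  (S ⋈[e=g] R) → 5
  σ[g>=2]((S ⋈[e=g] R)) → 5

== RESULT ==
z | x | e | g | v | u
p | t | 4 | 4 | q | q
q | p | 7 | 7 | t | q
r | p | 3 | 3 | s | r
s | q | 4 | 4 | q | q
t | s | 6 | 6 | q | t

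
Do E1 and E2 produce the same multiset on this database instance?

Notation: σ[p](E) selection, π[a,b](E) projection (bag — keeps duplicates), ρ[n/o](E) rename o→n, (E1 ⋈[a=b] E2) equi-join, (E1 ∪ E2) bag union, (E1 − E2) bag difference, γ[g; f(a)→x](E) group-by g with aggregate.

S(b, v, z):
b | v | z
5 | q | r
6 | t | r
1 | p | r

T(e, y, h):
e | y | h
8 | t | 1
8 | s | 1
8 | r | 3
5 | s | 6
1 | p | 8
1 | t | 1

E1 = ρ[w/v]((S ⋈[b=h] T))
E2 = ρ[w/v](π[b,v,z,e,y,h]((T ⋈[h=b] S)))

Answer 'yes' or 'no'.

E1 stepwise |·|:
  S → 3
  T → 6
  (S ⋈[b=h] T) → 4
  ρ[w/v]((S ⋈[b=h] T)) → 4
E2 stepwise |·|:
  T → 6
  S → 3
  (T ⋈[h=b] S) → 4
  π[b,v,z,e,y,h]((T ⋈[h=b] S)) → 4
  ρ[w/v](π[b,v,z,e,y,h]((T ⋈[h=b] S))) → 4

E1 and E2 produce the same multiset:
b | w | z | e | y | h
1 | p | r | 1 | t | 1
1 | p | r | 8 | s | 1
1 | p | r | 8 | t | 1
6 | t | r | 5 | s | 6

yes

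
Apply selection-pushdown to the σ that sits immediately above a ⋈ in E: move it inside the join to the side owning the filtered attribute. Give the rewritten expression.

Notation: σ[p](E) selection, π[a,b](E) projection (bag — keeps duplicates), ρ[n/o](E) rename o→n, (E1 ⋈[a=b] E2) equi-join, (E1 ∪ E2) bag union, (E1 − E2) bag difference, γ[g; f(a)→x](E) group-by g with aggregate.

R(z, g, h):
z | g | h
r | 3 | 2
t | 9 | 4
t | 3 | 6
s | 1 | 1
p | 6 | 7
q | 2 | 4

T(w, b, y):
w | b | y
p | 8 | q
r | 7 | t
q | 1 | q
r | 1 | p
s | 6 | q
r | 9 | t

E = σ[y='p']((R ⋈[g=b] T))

σ filters on y, owned by the right side.
E' = (R ⋈[g=b] σ[y='p'](T))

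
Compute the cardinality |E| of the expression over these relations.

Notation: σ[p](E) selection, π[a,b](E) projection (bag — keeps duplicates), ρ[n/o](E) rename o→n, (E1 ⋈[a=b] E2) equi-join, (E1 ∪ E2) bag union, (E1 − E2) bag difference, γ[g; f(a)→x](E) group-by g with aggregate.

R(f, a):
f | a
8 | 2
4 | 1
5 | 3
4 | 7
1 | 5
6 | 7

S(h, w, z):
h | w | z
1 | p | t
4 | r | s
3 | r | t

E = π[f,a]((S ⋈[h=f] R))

Row counts bottom-up:
  S → 3
  R → 6
  (S ⋈[h=f] R) → 3
  π[f,a]((S ⋈[h=f] R)) → 3

|E| = 3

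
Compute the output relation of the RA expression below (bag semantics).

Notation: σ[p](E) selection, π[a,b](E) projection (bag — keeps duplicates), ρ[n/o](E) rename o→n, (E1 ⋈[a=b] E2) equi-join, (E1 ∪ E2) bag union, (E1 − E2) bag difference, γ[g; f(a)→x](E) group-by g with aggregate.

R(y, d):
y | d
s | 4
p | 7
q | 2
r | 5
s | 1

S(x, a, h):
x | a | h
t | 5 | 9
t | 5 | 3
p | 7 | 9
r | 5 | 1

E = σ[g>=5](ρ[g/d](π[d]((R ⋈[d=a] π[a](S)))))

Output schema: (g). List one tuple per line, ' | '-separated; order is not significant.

Row counts bottom-up:
  R → 5
  S → 4
  π[a](S) → 4
  (R ⋈[d=a] π[a](S)) → 4
  π[d]((R ⋈[d=a] π[a](S))) → 4
  ρ[g/d](π[d]((R ⋈[d=a] π[a](S)))) → 4
  σ[g>=5](ρ[g/d](π[d]((R ⋈[d=a] π[a](S))))) → 4

== RESULT ==
g
5
5
5
7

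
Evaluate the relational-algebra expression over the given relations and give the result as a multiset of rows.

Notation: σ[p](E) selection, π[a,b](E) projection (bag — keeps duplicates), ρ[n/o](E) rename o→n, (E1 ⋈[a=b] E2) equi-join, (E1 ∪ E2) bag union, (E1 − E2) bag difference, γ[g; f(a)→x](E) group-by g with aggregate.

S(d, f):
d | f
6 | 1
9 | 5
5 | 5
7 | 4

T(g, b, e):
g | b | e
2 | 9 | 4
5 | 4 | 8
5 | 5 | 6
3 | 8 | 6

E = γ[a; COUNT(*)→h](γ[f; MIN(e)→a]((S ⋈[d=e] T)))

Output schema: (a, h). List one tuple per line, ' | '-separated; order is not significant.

Per-node cardinality:
  S → 4
  T → 4
  (S ⋈[d=e] T) → 2
  γ[f; MIN(e)→a]((S ⋈[d=e] T)) → 1
  γ[a; COUNT(*)→h](γ[f; MIN(e)→a]((S ⋈[d=e] T))) → 1

== RESULT ==
a | h
6 | 1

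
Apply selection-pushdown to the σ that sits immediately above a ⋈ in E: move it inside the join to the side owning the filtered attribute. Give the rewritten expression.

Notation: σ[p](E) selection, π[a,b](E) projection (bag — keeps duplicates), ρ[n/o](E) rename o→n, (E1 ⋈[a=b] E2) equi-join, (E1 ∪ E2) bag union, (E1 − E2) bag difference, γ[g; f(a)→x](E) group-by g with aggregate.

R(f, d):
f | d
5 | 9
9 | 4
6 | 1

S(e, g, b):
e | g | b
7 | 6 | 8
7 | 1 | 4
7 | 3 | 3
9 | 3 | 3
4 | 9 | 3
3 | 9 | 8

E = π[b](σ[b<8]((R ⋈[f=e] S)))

σ filters on b, owned by the right side.
E' = π[b]((R ⋈[f=e] σ[b<8](S)))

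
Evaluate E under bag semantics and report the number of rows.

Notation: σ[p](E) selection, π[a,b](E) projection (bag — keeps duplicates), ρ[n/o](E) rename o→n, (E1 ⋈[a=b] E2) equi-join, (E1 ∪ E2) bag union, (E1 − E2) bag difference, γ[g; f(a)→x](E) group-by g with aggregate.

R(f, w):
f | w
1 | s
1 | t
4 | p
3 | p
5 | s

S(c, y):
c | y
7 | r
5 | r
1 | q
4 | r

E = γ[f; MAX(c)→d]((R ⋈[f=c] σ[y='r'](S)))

Row counts bottom-up:
  R → 5
  S → 4
  σ[y='r'](S) → 3
  (R ⋈[f=c] σ[y='r'](S)) → 2
  γ[f; MAX(c)→d]((R ⋈[f=c] σ[y='r'](S))) → 2

|E| = 2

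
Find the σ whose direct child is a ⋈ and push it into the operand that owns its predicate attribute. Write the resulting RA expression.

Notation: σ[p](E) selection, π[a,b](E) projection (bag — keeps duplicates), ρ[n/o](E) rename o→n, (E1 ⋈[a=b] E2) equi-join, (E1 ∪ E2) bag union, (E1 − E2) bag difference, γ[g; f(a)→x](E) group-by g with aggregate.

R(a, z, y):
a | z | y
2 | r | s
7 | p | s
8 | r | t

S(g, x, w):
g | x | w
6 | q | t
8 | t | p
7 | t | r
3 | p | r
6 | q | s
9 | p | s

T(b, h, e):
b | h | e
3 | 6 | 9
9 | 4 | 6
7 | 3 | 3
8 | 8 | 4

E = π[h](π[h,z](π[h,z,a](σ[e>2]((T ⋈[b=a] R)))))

σ filters on e, owned by the left side.
E' = π[h](π[h,z](π[h,z,a]((σ[e>2](T) ⋈[b=a] R))))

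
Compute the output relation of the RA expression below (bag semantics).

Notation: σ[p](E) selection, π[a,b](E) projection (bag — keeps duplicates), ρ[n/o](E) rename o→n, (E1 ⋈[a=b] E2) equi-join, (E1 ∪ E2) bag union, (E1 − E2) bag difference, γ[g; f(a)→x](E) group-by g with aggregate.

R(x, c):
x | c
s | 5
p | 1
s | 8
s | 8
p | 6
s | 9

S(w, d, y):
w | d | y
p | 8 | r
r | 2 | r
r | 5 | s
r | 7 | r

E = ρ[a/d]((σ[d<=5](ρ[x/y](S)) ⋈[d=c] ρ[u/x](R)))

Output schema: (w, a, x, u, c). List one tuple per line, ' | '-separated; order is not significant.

Row counts bottom-up:
  S → 4
  ρ[x/y](S) → 4
  σ[d<=5](ρ[x/y](S)) → 2
  R → 6
  ρ[u/x](R) → 6
  (σ[d<=5](ρ[x/y](S)) ⋈[d=c] ρ[u/x](R)) → 1
  ρ[a/d]((σ[d<=5](ρ[x/y](S)) ⋈[d=c] ρ[u/x](R))) → 1

== RESULT ==
w | a | x | u | c
r | 5 | s | s | 5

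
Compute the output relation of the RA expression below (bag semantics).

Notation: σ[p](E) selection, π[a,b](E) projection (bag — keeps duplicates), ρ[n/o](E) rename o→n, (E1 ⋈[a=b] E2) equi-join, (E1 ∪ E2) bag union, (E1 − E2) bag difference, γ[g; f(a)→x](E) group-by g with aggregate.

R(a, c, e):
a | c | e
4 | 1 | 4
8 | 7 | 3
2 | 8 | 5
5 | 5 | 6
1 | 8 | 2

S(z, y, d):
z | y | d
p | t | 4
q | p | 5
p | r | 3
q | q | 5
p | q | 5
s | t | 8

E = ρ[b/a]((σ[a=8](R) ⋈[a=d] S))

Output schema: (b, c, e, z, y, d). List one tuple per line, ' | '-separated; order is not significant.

Stepwise |·|:
  R → 5
  σ[a=8](R) → 1
  S → 6
  (σ[a=8](R) ⋈[a=d] S) → 1
  ρ[b/a]((σ[a=8](R) ⋈[a=d] S)) → 1

== RESULT ==
b | c | e | z | y | d
8 | 7 | 3 | s | t | 8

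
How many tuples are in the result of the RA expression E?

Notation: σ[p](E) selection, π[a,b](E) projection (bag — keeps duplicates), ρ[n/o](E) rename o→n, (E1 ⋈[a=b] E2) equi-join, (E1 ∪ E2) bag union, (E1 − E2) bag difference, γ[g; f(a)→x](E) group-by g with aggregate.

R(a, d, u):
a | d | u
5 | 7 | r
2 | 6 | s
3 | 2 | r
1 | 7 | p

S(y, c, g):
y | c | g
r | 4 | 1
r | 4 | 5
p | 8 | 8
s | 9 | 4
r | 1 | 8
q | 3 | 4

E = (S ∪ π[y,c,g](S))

Per-node cardinality:
  S → 6
  S → 6
  π[y,c,g](S) → 6
  (S ∪ π[y,c,g](S)) → 12

|E| = 12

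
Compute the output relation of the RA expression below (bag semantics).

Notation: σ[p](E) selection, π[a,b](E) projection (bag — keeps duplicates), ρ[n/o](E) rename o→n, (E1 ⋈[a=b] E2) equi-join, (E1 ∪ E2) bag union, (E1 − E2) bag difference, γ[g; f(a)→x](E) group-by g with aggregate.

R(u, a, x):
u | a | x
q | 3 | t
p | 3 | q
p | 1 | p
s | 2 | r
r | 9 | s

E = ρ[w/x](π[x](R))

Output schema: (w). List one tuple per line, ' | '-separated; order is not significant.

Per-node cardinality:
  R → 5
  π[x](R) → 5
  ρ[w/x](π[x](R)) → 5

== RESULT ==
w
p
q
r
s
t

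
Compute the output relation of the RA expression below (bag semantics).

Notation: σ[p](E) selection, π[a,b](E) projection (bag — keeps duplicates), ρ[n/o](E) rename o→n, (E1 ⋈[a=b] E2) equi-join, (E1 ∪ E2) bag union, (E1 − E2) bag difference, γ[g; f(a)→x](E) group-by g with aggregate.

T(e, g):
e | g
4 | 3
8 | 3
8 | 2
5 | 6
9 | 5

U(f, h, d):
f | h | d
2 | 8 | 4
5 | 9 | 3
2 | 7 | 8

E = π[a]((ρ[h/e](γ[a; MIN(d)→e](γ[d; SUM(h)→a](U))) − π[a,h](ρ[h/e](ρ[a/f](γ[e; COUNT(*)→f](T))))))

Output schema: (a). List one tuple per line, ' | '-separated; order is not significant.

Row counts bottom-up:
  U → 3
  γ[d; SUM(h)→a](U) → 3
  γ[a; MIN(d)→e](γ[d; SUM(h)→a](U)) → 3
  ρ[h/e](γ[a; MIN(d)→e](γ[d; SUM(h)→a](U))) → 3
  T → 5
  γ[e; COUNT(*)→f](T) → 4
  ρ[a/f](γ[e; COUNT(*)→f](T)) → 4
  ρ[h/e](ρ[a/f](γ[e; COUNT(*)→f](T))) → 4
  π[a,h](ρ[h/e](ρ[a/f](γ[e; COUNT(*)→f](T)))) → 4
  (ρ[h/e](γ[a; MIN(d)→e](γ[d; SUM(h)→a](U))) − π[a,h](ρ[h/e](ρ[a/f](γ[e; COUNT(*)→f](T))))) → 3
  π[a]((ρ[h/e](γ[a; MIN(d)→e](γ[d; SUM(h)→a](U))) − π[a,h](ρ[h/e](ρ[a/f](γ[e; COUNT(*)→f](T)))))) → 3

== RESULT ==
a
7
8
9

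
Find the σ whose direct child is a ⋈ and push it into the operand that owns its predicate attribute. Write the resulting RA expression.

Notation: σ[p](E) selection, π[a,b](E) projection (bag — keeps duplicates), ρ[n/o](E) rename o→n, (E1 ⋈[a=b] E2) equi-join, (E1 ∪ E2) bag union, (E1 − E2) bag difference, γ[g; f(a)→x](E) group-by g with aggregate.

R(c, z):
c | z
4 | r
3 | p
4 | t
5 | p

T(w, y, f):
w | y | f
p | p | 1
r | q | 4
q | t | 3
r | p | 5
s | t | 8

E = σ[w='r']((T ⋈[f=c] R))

σ filters on w, owned by the left side.
E' = (σ[w='r'](T) ⋈[f=c] R)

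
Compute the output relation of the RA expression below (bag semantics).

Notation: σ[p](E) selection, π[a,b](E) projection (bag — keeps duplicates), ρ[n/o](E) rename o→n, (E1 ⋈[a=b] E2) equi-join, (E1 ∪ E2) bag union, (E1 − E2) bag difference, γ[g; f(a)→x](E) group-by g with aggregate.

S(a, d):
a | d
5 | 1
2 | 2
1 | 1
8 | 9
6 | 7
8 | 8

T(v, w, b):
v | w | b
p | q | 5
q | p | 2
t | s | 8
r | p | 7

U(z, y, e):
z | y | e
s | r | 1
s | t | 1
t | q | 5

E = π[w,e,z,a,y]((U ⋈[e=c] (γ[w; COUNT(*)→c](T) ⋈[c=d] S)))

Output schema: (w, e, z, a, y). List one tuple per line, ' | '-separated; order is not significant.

Per-node cardinality:
  U → 3
  T → 4
  γ[w; COUNT(*)→c](T) → 3
  S → 6
  (γ[w; COUNT(*)→c](T) ⋈[c=d] S) → 5
  (U ⋈[e=c] (γ[w; COUNT(*)→c](T) ⋈[c=d] S)) → 8
  π[w,e,z,a,y]((U ⋈[e=c] (γ[w; COUNT(*)→c](T) ⋈[c=d] S))) → 8

== RESULT ==
w | e | z | a | y
q | 1 | s | 1 | r
q | 1 | s | 1 | t
q | 1 | s | 5 | r
q | 1 | s | 5 | t
s | 1 | s | 1 | r
s | 1 | s | 1 | t
s | 1 | s | 5 | r
s | 1 | s | 5 | t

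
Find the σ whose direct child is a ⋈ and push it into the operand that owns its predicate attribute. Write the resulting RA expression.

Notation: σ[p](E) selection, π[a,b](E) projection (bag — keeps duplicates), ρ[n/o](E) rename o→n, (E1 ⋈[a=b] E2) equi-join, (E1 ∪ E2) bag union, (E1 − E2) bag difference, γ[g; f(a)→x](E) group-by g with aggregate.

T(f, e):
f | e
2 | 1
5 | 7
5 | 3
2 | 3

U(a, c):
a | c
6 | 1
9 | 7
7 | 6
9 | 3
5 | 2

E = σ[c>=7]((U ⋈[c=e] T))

σ filters on c, owned by the left side.
E' = (σ[c>=7](U) ⋈[c=e] T)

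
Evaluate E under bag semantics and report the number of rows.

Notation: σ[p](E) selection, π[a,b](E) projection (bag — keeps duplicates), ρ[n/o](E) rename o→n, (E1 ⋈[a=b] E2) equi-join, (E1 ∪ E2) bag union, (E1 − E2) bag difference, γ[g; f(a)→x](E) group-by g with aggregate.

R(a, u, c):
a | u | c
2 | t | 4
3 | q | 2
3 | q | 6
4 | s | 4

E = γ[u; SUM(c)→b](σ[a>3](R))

Stepwise |·|:
  R → 4
  σ[a>3](R) → 1
  γ[u; SUM(c)→b](σ[a>3](R)) → 1

|E| = 1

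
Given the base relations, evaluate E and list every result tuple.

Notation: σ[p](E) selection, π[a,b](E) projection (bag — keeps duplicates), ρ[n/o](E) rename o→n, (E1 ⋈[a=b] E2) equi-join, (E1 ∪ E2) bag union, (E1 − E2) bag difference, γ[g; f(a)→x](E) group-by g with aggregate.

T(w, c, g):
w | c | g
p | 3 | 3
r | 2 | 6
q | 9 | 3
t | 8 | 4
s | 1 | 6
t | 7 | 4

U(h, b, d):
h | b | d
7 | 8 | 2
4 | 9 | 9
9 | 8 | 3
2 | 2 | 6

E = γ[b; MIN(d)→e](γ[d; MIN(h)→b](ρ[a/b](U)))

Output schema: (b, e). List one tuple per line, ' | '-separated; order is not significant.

Per-node cardinality:
  U → 4
  ρ[a/b](U) → 4
  γ[d; MIN(h)→b](ρ[a/b](U)) → 4
  γ[b; MIN(d)→e](γ[d; MIN(h)→b](ρ[a/b](U))) → 4

== RESULT ==
b | e
2 | 6
4 | 9
7 | 2
9 | 3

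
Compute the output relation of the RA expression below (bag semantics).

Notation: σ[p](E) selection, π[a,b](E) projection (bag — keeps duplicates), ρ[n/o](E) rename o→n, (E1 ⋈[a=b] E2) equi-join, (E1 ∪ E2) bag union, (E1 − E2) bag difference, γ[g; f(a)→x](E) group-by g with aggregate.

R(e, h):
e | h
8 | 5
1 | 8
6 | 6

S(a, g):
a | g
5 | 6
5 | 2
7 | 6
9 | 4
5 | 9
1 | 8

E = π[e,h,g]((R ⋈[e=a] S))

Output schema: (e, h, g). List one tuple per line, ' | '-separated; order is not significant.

Row counts bottom-up:
  R → 3
  S → 6
  (R ⋈[e=a] S) → 1
  π[e,h,g]((R ⋈[e=a] S)) → 1

== RESULT ==
e | h | g
1 | 8 | 8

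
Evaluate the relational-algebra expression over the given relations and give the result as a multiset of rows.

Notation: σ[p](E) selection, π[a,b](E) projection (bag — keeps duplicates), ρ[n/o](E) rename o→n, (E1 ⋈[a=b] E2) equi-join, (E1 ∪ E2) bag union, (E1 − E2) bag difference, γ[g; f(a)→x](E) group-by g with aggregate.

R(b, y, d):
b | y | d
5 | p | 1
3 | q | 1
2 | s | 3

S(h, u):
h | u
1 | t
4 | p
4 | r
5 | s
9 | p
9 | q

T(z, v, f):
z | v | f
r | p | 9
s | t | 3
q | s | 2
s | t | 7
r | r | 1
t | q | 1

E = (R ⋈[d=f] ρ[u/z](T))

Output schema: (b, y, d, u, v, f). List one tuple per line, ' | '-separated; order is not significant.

Subexpression sizes:
  R → 3
  T → 6
  ρ[u/z](T) → 6
  (R ⋈[d=f] ρ[u/z](T)) → 5

== RESULT ==
b | y | d | u | v | f
2 | s | 3 | s | t | 3
3 | q | 1 | r | r | 1
3 | q | 1 | t | q | 1
5 | p | 1 | r | r | 1
5 | p | 1 | t | q | 1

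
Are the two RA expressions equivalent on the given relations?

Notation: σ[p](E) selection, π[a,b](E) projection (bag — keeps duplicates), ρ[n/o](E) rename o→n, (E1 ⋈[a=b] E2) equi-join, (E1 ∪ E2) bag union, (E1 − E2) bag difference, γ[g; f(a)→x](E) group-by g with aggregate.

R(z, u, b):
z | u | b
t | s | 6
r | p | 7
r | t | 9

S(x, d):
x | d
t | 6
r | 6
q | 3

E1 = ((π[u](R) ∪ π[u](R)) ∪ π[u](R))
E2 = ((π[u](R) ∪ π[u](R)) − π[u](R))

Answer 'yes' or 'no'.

E1 row counts bottom-up:
  R → 3
  π[u](R) → 3
  R → 3
  π[u](R) → 3
  (π[u](R) ∪ π[u](R)) → 6
  R → 3
  π[u](R) → 3
  ((π[u](R) ∪ π[u](R)) ∪ π[u](R)) → 9
E2 row counts bottom-up:
  R → 3
  π[u](R) → 3
  R → 3
  π[u](R) → 3
  (π[u](R) ∪ π[u](R)) → 6
  R → 3
  π[u](R) → 3
  ((π[u](R) ∪ π[u](R)) − π[u](R)) → 3

E1 result:
u
p
p
p
s
s
s
t
t
t
E2 result:
u
p
s
t
Witness: ('s',) appears 3× in E1 but 1× in E2.

no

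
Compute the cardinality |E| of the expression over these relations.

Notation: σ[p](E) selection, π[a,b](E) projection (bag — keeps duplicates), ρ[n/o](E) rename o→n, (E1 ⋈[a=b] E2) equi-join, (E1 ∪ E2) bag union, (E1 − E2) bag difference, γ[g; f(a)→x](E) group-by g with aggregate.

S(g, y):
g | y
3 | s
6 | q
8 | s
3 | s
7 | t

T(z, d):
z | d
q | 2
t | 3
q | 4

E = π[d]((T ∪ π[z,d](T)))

Stepwise |·|:
  T → 3
  T → 3
  π[z,d](T) → 3
  (T ∪ π[z,d](T)) → 6
  π[d]((T ∪ π[z,d](T))) → 6

|E| = 6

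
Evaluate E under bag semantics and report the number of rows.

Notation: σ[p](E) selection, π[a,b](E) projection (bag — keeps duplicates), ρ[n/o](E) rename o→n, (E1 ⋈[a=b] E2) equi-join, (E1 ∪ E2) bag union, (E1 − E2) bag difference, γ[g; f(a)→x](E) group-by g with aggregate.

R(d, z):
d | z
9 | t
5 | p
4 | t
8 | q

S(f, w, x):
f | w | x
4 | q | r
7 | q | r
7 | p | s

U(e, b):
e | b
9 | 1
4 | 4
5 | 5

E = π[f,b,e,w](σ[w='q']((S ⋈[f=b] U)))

Per-node cardinality:
  S → 3
  U → 3
  (S ⋈[f=b] U) → 1
  σ[w='q']((S ⋈[f=b] U)) → 1
  π[f,b,e,w](σ[w='q']((S ⋈[f=b] U))) → 1

|E| = 1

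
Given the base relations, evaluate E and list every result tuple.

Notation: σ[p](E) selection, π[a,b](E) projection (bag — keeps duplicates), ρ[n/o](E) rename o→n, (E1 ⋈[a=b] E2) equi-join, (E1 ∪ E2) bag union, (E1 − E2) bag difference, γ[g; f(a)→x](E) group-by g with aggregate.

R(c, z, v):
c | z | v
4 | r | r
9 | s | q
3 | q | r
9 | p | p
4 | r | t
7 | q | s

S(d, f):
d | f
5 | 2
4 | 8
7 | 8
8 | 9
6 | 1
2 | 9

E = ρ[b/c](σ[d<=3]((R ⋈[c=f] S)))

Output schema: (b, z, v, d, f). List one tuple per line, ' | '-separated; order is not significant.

Row counts bottom-up:
  R → 6
  S → 6
  (R ⋈[c=f] S) → 4
  σ[d<=3]((R ⋈[c=f] S)) → 2
  ρ[b/c](σ[d<=3]((R ⋈[c=f] S))) → 2

== RESULT ==
b | z | v | d | f
9 | p | p | 2 | 9
9 | s | q | 2 | 9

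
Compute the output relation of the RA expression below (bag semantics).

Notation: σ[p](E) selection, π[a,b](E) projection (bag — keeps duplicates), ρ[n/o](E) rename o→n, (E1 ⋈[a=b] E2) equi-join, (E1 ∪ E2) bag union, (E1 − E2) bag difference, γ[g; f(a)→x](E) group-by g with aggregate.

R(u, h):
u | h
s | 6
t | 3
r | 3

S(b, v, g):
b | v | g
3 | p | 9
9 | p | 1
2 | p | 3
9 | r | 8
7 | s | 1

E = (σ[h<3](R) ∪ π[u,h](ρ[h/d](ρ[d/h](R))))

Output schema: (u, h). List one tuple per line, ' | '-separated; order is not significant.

Per-node cardinality:
  R → 3
  σ[h<3](R) → 0
  R → 3
  ρ[d/h](R) → 3
  ρ[h/d](ρ[d/h](R)) → 3
  π[u,h](ρ[h/d](ρ[d/h](R))) → 3
  (σ[h<3](R) ∪ π[u,h](ρ[h/d](ρ[d/h](R)))) → 3

== RESULT ==
u | h
r | 3
s | 6
t | 3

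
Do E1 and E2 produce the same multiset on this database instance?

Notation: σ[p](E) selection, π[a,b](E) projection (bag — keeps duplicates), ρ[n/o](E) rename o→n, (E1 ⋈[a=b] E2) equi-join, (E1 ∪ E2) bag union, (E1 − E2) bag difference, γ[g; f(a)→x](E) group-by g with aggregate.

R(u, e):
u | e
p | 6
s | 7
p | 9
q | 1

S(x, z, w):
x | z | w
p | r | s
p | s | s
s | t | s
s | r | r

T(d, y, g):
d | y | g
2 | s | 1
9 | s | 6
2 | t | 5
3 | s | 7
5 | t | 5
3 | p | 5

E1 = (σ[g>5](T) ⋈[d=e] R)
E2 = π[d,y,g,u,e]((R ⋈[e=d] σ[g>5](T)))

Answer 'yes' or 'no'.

E1 per-node cardinality:
  T → 6
  σ[g>5](T) → 2
  R → 4
  (σ[g>5](T) ⋈[d=e] R) → 1
E2 per-node cardinality:
  R → 4
  T → 6
  σ[g>5](T) → 2
  (R ⋈[e=d] σ[g>5](T)) → 1
  π[d,y,g,u,e]((R ⋈[e=d] σ[g>5](T))) → 1

E1 and E2 produce the same multiset:
d | y | g | u | e
9 | s | 6 | p | 9

yes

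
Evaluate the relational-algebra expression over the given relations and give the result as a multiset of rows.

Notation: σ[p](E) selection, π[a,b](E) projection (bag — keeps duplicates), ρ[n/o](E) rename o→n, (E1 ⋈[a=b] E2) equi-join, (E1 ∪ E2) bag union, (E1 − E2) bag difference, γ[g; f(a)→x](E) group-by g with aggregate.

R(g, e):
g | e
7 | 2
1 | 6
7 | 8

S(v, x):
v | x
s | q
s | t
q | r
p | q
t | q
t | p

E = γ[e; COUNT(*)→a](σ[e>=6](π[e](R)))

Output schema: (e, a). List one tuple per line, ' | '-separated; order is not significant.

Per-node cardinality:
  R → 3
  π[e](R) → 3
  σ[e>=6](π[e](R)) → 2
  γ[e; COUNT(*)→a](σ[e>=6](π[e](R))) → 2

== RESULT ==
e | a
6 | 1
8 | 1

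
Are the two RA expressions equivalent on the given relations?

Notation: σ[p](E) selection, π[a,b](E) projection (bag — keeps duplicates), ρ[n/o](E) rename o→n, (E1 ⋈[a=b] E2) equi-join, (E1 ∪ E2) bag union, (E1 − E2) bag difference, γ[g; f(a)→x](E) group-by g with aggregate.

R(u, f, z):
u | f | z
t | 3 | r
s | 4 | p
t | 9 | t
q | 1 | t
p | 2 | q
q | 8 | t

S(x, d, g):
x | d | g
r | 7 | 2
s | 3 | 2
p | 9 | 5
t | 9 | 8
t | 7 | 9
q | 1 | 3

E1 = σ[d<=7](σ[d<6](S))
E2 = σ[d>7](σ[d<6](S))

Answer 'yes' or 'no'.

E1 per-node cardinality:
  S → 6
  σ[d<6](S) → 2
  σ[d<=7](σ[d<6](S)) → 2
E2 per-node cardinality:
  S → 6
  σ[d<6](S) → 2
  σ[d>7](σ[d<6](S)) → 0

E1 result:
x | d | g
q | 1 | 3
s | 3 | 2
E2 result:
x | d | g
(0 rows)
Witness: ('s', 3, 2) appears 1× in E1 but 0× in E2.

no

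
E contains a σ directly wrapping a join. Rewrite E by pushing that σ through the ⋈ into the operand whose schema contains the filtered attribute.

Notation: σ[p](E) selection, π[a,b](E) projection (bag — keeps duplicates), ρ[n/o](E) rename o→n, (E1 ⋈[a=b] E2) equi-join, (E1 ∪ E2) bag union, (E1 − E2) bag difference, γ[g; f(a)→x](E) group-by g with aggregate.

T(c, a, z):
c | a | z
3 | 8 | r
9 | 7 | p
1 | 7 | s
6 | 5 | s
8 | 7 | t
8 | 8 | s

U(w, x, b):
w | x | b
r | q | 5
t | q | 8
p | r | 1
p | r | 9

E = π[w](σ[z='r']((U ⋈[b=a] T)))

σ filters on z, owned by the right side.
E' = π[w]((U ⋈[b=a] σ[z='r'](T)))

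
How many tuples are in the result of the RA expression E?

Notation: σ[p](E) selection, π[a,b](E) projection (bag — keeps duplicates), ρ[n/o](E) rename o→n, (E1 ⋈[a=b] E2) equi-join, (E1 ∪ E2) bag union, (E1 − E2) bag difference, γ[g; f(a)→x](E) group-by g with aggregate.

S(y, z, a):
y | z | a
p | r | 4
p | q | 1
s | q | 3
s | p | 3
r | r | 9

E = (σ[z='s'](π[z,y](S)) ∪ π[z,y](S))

Subexpression sizes:
  S → 5
  π[z,y](S) → 5
  σ[z='s'](π[z,y](S)) → 0
  S → 5
  π[z,y](S) → 5
  (σ[z='s'](π[z,y](S)) ∪ π[z,y](S)) → 5

|E| = 5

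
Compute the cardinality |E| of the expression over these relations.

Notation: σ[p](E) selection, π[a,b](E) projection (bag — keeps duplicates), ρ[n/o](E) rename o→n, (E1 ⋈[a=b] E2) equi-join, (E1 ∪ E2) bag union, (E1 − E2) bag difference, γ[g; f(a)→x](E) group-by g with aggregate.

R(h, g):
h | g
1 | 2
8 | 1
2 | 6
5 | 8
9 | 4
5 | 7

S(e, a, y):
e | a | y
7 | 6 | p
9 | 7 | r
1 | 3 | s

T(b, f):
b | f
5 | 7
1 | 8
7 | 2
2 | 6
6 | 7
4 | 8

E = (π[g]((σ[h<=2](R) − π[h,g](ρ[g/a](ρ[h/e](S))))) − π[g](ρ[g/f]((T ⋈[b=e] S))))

Per-node cardinality:
  R → 6
  σ[h<=2](R) → 2
  S → 3
  ρ[h/e](S) → 3
  ρ[g/a](ρ[h/e](S)) → 3
  π[h,g](ρ[g/a](ρ[h/e](S))) → 3
  (σ[h<=2](R) − π[h,g](ρ[g/a](ρ[h/e](S)))) → 2
  π[g]((σ[h<=2](R) − π[h,g](ρ[g/a](ρ[h/e](S))))) → 2
  T → 6
  S → 3
  (T ⋈[b=e] S) → 2
  ρ[g/f]((T ⋈[b=e] S)) → 2
  π[g](ρ[g/f]((T ⋈[b=e] S))) → 2
  (π[g]((σ[h<=2](R) − π[h,g](ρ[g/a](ρ[h/e](S))))) − π[g](ρ[g/f]((T ⋈[b=e] S)))) → 1

|E| = 1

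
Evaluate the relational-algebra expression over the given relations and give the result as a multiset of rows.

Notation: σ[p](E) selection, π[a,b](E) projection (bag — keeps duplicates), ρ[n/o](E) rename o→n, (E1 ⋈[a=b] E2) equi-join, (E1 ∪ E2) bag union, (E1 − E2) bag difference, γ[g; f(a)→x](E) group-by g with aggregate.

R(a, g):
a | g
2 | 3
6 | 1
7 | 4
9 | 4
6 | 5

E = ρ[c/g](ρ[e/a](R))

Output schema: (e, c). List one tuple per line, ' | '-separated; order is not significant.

Row counts bottom-up:
  R → 5
  ρ[e/a](R) → 5
  ρ[c/g](ρ[e/a](R)) → 5

== RESULT ==
e | c
2 | 3
6 | 1
6 | 5
7 | 4
9 | 4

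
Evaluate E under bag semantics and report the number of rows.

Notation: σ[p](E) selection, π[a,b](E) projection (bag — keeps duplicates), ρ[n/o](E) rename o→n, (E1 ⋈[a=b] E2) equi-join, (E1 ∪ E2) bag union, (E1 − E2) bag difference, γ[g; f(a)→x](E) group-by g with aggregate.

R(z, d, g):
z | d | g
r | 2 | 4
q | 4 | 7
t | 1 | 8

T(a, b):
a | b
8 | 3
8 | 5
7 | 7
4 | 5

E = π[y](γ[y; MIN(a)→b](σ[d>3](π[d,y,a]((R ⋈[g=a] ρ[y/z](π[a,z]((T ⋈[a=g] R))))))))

Subexpression sizes:
  R → 3
  T → 4
  R → 3
  (T ⋈[a=g] R) → 4
  π[a,z]((T ⋈[a=g] R)) → 4
  ρ[y/z](π[a,z]((T ⋈[a=g] R))) → 4
  (R ⋈[g=a] ρ[y/z](π[a,z]((T ⋈[a=g] R)))) → 4
  π[d,y,a]((R ⋈[g=a] ρ[y/z](π[a,z]((T ⋈[a=g] R))))) → 4
  σ[d>3](π[d,y,a]((R ⋈[g=a] ρ[y/z](π[a,z]((T ⋈[a=g] R)))))) → 1
  γ[y; MIN(a)→b](σ[d>3](π[d,y,a]((R ⋈[g=a] ρ[y/z](π[a,z]((T ⋈[a=g] R))))))) → 1
  π[y](γ[y; MIN(a)→b](σ[d>3](π[d,y,a]((R ⋈[g=a] ρ[y/z](π[a,z]((T ⋈[a=g] R)))))))) → 1

|E| = 1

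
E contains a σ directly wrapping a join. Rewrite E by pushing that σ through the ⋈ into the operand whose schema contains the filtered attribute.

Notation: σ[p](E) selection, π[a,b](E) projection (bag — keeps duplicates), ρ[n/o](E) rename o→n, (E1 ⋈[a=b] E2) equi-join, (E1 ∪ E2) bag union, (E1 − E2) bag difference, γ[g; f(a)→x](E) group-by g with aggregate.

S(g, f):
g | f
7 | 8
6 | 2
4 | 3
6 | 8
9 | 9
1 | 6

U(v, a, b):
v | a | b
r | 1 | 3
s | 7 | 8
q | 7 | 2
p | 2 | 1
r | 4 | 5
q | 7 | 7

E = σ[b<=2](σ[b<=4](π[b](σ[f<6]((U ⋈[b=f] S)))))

σ filters on f, owned by the right side.
E' = σ[b<=2](σ[b<=4](π[b]((U ⋈[b=f] σ[f<6](S)))))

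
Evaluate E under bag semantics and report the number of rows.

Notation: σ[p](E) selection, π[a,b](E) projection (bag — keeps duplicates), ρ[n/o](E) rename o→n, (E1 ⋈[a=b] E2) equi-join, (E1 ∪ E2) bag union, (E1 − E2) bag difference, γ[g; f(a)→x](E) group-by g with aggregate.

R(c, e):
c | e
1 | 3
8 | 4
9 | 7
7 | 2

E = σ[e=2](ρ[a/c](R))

Row counts bottom-up:
  R → 4
  ρ[a/c](R) → 4
  σ[e=2](ρ[a/c](R)) → 1

|E| = 1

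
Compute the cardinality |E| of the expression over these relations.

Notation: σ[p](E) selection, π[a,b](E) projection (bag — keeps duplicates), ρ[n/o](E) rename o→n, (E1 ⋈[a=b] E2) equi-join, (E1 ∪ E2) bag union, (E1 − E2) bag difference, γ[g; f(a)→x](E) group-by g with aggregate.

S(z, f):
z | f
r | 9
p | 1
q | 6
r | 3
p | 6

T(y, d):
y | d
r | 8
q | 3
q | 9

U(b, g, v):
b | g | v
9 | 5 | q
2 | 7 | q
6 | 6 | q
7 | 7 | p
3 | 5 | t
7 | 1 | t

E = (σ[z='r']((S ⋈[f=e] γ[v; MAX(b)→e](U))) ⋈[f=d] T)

Per-node cardinality:
  S → 5
  U → 6
  γ[v; MAX(b)→e](U) → 3
  (S ⋈[f=e] γ[v; MAX(b)→e](U)) → 1
  σ[z='r']((S ⋈[f=e] γ[v; MAX(b)→e](U))) → 1
  T → 3
  (σ[z='r']((S ⋈[f=e] γ[v; MAX(b)→e](U))) ⋈[f=d] T) → 1

|E| = 1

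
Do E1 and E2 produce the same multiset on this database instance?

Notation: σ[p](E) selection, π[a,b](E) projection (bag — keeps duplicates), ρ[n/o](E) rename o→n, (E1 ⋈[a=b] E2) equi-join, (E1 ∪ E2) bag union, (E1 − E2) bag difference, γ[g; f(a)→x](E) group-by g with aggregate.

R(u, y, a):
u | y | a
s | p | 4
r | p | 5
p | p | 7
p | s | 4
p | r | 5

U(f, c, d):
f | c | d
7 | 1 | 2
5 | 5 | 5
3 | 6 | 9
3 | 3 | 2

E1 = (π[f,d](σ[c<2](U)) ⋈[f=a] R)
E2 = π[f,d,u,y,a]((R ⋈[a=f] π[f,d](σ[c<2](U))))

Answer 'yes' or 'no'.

E1 per-node cardinality:
  U → 4
  σ[c<2](U) → 1
  π[f,d](σ[c<2](U)) → 1
  R → 5
  (π[f,d](σ[c<2](U)) ⋈[f=a] R) → 1
E2 per-node cardinality:
  R → 5
  U → 4
  σ[c<2](U) → 1
  π[f,d](σ[c<2](U)) → 1
  (R ⋈[a=f] π[f,d](σ[c<2](U))) → 1
  π[f,d,u,y,a]((R ⋈[a=f] π[f,d](σ[c<2](U)))) → 1

E1 and E2 produce the same multiset:
f | d | u | y | a
7 | 2 | p | p | 7

yes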